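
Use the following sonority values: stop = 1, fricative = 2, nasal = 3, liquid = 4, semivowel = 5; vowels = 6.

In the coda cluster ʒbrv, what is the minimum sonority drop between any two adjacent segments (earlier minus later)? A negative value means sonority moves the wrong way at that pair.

-3

/ʒ/ is a fricative (sonority 2).
/b/ is a stop (sonority 1).
/r/ is a liquid (sonority 4).
/v/ is a fricative (sonority 2).
/ʒ/→/b/: change +1.
/b/→/r/: change -3.
/r/→/v/: change +2.
Minimum = -3.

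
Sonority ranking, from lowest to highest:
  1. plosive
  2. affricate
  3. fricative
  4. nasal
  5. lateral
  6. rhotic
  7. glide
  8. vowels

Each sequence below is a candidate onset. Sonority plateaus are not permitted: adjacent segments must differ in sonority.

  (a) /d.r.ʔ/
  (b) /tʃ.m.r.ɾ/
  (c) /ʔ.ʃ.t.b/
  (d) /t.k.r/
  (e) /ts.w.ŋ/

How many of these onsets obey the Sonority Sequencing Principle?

0

(a) sonority 1-6-1: ill-formed.
(b) sonority 2-4-6-6: ill-formed.
(c) sonority 1-3-1-1: ill-formed.
(d) sonority 1-1-6: ill-formed.
(e) sonority 2-7-4: ill-formed.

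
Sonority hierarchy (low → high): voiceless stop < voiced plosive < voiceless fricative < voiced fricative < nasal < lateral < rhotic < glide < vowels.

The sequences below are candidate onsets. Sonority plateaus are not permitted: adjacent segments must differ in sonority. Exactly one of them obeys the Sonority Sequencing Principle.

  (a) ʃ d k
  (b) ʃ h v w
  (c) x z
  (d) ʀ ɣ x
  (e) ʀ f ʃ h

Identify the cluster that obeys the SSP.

c

(a) sonority 3-2-1: ill-formed.
(b) sonority 3-3-4-8: ill-formed.
(c) sonority 3-4: well-formed.
(d) sonority 7-4-3: ill-formed.
(e) sonority 7-3-3-3: ill-formed.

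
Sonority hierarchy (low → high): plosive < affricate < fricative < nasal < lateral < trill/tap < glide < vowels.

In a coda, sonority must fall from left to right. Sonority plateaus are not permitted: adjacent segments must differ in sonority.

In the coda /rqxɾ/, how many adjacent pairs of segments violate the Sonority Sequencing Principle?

/r/: trill/tap = 6.
/q/: plosive = 1.
/x/: fricative = 3.
/ɾ/: trill/tap = 6.
/r/→/q/: 6→1 (falls) — ok.
/q/→/x/: 1→3 (does not fall) — violation.
/x/→/ɾ/: 3→6 (does not fall) — violation.

2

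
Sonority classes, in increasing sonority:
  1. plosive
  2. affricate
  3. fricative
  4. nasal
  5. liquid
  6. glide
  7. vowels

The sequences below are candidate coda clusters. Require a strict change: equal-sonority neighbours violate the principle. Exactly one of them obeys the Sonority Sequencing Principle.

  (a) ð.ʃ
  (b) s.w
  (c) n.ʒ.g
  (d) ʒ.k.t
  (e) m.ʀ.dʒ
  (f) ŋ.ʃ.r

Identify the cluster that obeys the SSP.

c

(a) sonority 3-3: ill-formed.
(b) sonority 3-6: ill-formed.
(c) sonority 4-3-1: well-formed.
(d) sonority 3-1-1: ill-formed.
(e) sonority 4-5-2: ill-formed.
(f) sonority 4-3-5: ill-formed.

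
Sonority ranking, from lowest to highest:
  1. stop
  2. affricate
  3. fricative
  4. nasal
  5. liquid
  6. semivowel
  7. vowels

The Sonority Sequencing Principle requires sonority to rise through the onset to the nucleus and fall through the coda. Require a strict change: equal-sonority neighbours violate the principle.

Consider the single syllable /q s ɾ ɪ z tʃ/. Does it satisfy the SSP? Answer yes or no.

yes

Onset: /q/ is a stop (sonority 1), /s/ is a fricative (sonority 3), /ɾ/ is a liquid (sonority 5); then the nucleus /ɪ/ (sonority 7).
Onset profile 1-3-5-7 — rises to the nucleus.
Coda: /z/ is a fricative (sonority 3), /tʃ/ is an affricate (sonority 2).
Coda profile 7-3-2 — falls from the nucleus.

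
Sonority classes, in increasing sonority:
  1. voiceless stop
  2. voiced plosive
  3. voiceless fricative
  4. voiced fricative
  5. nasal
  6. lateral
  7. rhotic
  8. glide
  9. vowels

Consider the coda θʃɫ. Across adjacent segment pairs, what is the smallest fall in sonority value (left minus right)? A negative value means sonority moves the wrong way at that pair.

/θ/ — voiceless fricative, sonority 3.
/ʃ/ — voiceless fricative, sonority 3.
/ɫ/ — lateral, sonority 6.
/θ/→/ʃ/: change +0.
/ʃ/→/ɫ/: change -3.
Minimum = -3.

-3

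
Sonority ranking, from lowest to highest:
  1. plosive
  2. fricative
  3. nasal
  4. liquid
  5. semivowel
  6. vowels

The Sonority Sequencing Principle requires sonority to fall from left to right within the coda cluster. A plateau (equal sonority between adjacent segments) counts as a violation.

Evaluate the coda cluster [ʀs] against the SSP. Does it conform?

yes

/ʀ/ — liquid, sonority 4.
/s/ — fricative, sonority 2.
The profile 4-2 strictly falls, so the coda cluster satisfies the SSP.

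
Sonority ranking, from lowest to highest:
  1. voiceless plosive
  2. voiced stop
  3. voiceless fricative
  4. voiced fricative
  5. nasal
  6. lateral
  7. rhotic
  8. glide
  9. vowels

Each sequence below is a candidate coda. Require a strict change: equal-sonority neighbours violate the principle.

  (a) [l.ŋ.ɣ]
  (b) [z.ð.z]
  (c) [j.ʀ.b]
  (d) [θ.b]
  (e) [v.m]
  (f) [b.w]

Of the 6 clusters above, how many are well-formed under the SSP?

3

(a) sonority 6-5-4: well-formed.
(b) sonority 4-4-4: ill-formed.
(c) sonority 8-7-2: well-formed.
(d) sonority 3-2: well-formed.
(e) sonority 4-5: ill-formed.
(f) sonority 2-8: ill-formed.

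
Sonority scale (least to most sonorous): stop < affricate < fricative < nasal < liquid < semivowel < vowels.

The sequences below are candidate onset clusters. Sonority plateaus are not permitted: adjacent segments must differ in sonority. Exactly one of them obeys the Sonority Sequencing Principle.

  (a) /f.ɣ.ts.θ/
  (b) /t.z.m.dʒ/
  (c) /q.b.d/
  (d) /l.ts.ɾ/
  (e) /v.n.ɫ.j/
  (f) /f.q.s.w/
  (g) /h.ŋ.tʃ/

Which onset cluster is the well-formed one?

e

(a) 3-3-2-3 → violates
(b) 1-3-4-2 → violates
(c) 1-1-1 → violates
(d) 5-2-5 → violates
(e) 3-4-5-6 → obeys
(f) 3-1-3-6 → violates
(g) 3-4-2 → violates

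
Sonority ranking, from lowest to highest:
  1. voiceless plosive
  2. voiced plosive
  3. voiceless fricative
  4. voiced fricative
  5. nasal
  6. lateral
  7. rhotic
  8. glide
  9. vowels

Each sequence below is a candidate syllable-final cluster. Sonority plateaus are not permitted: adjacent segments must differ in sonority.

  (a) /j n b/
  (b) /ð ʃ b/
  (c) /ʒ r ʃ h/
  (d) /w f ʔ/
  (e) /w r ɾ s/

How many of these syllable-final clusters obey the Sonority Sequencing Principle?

3

(a) /j n b/: profile 8-5-2 — obeys.
(b) /ð ʃ b/: profile 4-3-2 — obeys.
(c) /ʒ r ʃ h/: profile 4-7-3-3 — violates.
(d) /w f ʔ/: profile 8-3-1 — obeys.
(e) /w r ɾ s/: profile 8-7-7-3 — violates.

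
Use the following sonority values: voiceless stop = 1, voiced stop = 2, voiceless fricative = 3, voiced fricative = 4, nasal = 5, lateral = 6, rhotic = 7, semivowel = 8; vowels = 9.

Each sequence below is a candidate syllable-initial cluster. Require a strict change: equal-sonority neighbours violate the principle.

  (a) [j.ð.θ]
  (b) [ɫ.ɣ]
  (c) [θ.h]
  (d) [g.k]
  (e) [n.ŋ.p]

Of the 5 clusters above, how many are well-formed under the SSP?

0

(a) 8-4-3 → violates
(b) 6-4 → violates
(c) 3-3 → violates
(d) 2-1 → violates
(e) 5-5-1 → violates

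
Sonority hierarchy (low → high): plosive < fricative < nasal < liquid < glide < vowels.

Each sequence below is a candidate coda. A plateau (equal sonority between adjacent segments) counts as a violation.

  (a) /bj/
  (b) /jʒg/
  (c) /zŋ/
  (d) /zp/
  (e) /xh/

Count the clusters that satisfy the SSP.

(a) sonority 1-5: ill-formed.
(b) sonority 5-2-1: well-formed.
(c) sonority 2-3: ill-formed.
(d) sonority 2-1: well-formed.
(e) sonority 2-2: ill-formed.

2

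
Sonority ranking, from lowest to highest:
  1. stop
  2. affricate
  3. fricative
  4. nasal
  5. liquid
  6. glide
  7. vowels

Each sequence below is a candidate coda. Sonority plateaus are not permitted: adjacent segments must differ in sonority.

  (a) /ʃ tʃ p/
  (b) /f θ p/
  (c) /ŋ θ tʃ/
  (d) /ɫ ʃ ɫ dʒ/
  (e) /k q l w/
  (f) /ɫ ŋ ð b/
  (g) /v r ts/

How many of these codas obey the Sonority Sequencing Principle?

(a) 3-2-1 → obeys
(b) 3-3-1 → violates
(c) 4-3-2 → obeys
(d) 5-3-5-2 → violates
(e) 1-1-5-6 → violates
(f) 5-4-3-1 → obeys
(g) 3-5-2 → violates

3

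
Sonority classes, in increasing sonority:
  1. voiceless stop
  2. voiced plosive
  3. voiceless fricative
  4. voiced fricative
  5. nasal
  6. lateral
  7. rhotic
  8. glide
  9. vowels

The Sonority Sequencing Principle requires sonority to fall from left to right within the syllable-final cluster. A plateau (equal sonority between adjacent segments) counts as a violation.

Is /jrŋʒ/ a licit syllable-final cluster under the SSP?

yes

/j/ is a glide (sonority 8).
/r/ is a rhotic (sonority 7).
/ŋ/ is a nasal (sonority 5).
/ʒ/ is a voiced fricative (sonority 4).
The profile 8-7-5-4 strictly falls, so the syllable-final cluster satisfies the SSP.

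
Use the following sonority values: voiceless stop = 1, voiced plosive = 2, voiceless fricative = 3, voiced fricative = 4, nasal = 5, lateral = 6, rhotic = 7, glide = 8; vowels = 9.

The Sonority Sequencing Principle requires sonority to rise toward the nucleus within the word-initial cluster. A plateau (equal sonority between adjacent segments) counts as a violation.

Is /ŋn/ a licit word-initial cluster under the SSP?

no

/ŋ/: nasal = 5.
/n/: nasal = 5.
The profile is 5-5. Between /ŋ/ (5) and /n/ (5) sonority does not rise, so the cluster violates the SSP.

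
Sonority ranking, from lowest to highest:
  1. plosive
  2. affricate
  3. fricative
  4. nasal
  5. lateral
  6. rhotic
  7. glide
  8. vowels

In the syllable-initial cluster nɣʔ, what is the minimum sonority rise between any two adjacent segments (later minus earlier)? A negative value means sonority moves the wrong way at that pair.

-2

/n/ — nasal, sonority 4.
/ɣ/ — fricative, sonority 3.
/ʔ/ — plosive, sonority 1.
/n/→/ɣ/: change -1.
/ɣ/→/ʔ/: change -2.
Minimum = -2.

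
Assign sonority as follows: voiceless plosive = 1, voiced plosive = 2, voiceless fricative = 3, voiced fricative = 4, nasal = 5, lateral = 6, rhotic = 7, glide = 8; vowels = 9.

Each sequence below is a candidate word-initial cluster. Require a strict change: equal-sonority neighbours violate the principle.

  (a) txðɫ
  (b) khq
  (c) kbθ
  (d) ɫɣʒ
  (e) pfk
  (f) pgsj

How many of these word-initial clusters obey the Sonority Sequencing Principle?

(a) sonority 1-3-4-6: well-formed.
(b) sonority 1-3-1: ill-formed.
(c) sonority 1-2-3: well-formed.
(d) sonority 6-4-4: ill-formed.
(e) sonority 1-3-1: ill-formed.
(f) sonority 1-2-3-8: well-formed.

3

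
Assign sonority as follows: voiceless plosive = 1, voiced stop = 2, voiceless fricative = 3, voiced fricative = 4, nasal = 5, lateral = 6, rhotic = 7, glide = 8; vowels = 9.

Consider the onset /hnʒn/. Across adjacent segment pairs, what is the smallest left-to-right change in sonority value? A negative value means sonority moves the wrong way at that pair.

-1

/h/: voiceless fricative = 3.
/n/: nasal = 5.
/ʒ/: voiced fricative = 4.
/n/: nasal = 5.
/h/→/n/: change +2.
/n/→/ʒ/: change -1.
/ʒ/→/n/: change +1.
Minimum = -1.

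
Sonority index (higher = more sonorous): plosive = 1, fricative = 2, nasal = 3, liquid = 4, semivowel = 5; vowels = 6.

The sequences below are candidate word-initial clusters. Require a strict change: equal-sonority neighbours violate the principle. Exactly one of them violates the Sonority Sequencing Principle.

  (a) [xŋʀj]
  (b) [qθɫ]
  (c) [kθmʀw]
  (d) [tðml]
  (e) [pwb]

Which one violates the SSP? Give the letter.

e

(a) [xŋʀj]: profile 2-3-4-5 — obeys.
(b) [qθɫ]: profile 1-2-4 — obeys.
(c) [kθmʀw]: profile 1-2-3-4-5 — obeys.
(d) [tðml]: profile 1-2-3-4 — obeys.
(e) [pwb]: profile 1-5-1 — violates.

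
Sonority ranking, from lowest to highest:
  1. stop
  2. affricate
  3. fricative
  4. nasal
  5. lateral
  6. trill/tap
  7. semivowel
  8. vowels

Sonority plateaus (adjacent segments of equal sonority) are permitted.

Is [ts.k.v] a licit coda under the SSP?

no

/ts/ is an affricate (sonority 2).
/k/ is a stop (sonority 1).
/v/ is a fricative (sonority 3).
The profile is 2-1-3. Between /k/ (1) and /v/ (3) sonority does not fall, so the cluster violates the SSP.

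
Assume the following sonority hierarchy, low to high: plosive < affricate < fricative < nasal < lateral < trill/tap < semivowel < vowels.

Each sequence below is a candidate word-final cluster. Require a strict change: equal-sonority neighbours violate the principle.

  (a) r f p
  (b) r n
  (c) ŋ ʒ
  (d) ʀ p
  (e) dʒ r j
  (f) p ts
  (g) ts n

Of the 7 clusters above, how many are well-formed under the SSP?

(a) r f p: profile 6-3-1 — obeys.
(b) r n: profile 6-4 — obeys.
(c) ŋ ʒ: profile 4-3 — obeys.
(d) ʀ p: profile 6-1 — obeys.
(e) dʒ r j: profile 2-6-7 — violates.
(f) p ts: profile 1-2 — violates.
(g) ts n: profile 2-4 — violates.

4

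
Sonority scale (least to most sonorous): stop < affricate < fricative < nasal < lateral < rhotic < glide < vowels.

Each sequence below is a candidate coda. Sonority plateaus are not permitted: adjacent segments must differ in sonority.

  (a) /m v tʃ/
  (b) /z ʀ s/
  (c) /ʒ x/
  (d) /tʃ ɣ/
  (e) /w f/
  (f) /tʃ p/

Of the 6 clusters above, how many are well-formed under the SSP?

3

(a) sonority 4-3-2: well-formed.
(b) sonority 3-6-3: ill-formed.
(c) sonority 3-3: ill-formed.
(d) sonority 2-3: ill-formed.
(e) sonority 7-3: well-formed.
(f) sonority 2-1: well-formed.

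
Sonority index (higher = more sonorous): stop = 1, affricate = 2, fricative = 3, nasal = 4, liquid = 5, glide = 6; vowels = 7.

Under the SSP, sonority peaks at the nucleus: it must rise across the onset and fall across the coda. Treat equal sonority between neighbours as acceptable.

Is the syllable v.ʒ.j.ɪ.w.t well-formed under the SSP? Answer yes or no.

Onset: /v/ is a fricative (sonority 3), /ʒ/ is a fricative (sonority 3), /j/ is a glide (sonority 6); then the nucleus /ɪ/ (sonority 7).
Onset profile 3-3-6-7 — rises to the nucleus.
Coda: /w/ is a glide (sonority 6), /t/ is a stop (sonority 1).
Coda profile 7-6-1 — falls from the nucleus.

yes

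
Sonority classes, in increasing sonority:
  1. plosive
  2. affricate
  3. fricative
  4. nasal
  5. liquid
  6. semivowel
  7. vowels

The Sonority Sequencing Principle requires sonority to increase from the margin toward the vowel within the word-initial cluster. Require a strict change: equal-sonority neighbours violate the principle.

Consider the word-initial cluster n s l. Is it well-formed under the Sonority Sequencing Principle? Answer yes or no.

no

/n/ — nasal, sonority 4.
/s/ — fricative, sonority 3.
/l/ — liquid, sonority 5.
The profile is 4-3-5. Between /n/ (4) and /s/ (3) sonority does not rise, so the cluster violates the SSP.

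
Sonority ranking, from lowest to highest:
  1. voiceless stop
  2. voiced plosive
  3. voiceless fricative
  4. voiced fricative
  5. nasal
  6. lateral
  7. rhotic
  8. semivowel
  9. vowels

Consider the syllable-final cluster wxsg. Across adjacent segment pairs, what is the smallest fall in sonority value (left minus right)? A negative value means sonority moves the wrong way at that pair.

/w/: semivowel = 8.
/x/: voiceless fricative = 3.
/s/: voiceless fricative = 3.
/g/: voiced plosive = 2.
/w/→/x/: change +5.
/x/→/s/: change +0.
/s/→/g/: change +1.
Minimum = 0.

0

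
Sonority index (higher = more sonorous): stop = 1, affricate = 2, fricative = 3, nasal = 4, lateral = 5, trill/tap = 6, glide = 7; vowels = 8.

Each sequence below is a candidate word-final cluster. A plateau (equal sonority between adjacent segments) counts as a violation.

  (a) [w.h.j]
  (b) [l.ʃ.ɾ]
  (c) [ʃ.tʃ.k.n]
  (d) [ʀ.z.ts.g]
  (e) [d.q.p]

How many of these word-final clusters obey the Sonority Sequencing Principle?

1

(a) [w.h.j]: profile 7-3-7 — violates.
(b) [l.ʃ.ɾ]: profile 5-3-6 — violates.
(c) [ʃ.tʃ.k.n]: profile 3-2-1-4 — violates.
(d) [ʀ.z.ts.g]: profile 6-3-2-1 — obeys.
(e) [d.q.p]: profile 1-1-1 — violates.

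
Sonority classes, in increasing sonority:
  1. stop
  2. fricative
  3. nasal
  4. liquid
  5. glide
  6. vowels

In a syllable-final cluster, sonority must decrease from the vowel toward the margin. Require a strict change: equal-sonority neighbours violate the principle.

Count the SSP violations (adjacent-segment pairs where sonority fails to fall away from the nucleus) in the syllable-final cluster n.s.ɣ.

1

/n/ — nasal, sonority 3.
/s/ — fricative, sonority 2.
/ɣ/ — fricative, sonority 2.
/n/→/s/: 3→2 (falls) — ok.
/s/→/ɣ/: 2→2 (plateau) — violation.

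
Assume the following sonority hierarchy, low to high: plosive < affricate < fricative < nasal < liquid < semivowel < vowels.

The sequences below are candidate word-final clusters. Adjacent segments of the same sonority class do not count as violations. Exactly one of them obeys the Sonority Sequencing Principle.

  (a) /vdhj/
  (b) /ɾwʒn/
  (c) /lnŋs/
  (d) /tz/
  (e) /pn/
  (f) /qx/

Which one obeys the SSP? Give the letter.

c

(a) /vdhj/: profile 3-1-3-6 — violates.
(b) /ɾwʒn/: profile 5-6-3-4 — violates.
(c) /lnŋs/: profile 5-4-4-3 — obeys.
(d) /tz/: profile 1-3 — violates.
(e) /pn/: profile 1-4 — violates.
(f) /qx/: profile 1-3 — violates.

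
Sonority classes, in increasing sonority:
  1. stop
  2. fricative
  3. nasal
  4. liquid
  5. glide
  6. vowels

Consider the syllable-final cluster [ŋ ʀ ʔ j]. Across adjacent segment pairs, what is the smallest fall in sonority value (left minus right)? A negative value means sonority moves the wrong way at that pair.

/ŋ/: nasal = 3.
/ʀ/: liquid = 4.
/ʔ/: stop = 1.
/j/: glide = 5.
/ŋ/→/ʀ/: change -1.
/ʀ/→/ʔ/: change +3.
/ʔ/→/j/: change -4.
Minimum = -4.

-4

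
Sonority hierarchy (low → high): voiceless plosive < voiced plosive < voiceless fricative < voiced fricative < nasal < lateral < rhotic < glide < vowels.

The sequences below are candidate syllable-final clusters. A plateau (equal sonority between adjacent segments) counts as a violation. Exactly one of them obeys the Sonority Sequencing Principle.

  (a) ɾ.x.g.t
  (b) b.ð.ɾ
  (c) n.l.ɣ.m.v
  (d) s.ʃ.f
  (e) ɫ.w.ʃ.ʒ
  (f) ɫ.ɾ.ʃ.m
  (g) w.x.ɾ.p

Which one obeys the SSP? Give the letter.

a

(a) ɾ.x.g.t: profile 7-3-2-1 — obeys.
(b) b.ð.ɾ: profile 2-4-7 — violates.
(c) n.l.ɣ.m.v: profile 5-6-4-5-4 — violates.
(d) s.ʃ.f: profile 3-3-3 — violates.
(e) ɫ.w.ʃ.ʒ: profile 6-8-3-4 — violates.
(f) ɫ.ɾ.ʃ.m: profile 6-7-3-5 — violates.
(g) w.x.ɾ.p: profile 8-3-7-1 — violates.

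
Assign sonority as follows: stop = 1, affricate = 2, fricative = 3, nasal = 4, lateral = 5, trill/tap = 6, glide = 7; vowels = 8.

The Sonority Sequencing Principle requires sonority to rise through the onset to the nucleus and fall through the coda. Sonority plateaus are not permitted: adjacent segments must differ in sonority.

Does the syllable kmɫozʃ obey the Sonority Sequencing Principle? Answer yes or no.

no

Onset: /k/ is a stop (sonority 1), /m/ is a nasal (sonority 4), /ɫ/ is a lateral (sonority 5); then the nucleus /o/ (sonority 8).
Onset profile 1-4-5-8 — rises to the nucleus.
Coda: /z/ is a fricative (sonority 3), /ʃ/ is a fricative (sonority 3).
Coda profile 8-3-3 — does not strictly fall throughout.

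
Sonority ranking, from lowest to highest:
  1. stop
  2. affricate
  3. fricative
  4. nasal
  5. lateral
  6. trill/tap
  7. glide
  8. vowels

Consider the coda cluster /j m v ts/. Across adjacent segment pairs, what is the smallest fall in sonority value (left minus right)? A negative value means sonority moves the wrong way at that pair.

/j/: glide = 7.
/m/: nasal = 4.
/v/: fricative = 3.
/ts/: affricate = 2.
/j/→/m/: change +3.
/m/→/v/: change +1.
/v/→/ts/: change +1.
Minimum = 1.

1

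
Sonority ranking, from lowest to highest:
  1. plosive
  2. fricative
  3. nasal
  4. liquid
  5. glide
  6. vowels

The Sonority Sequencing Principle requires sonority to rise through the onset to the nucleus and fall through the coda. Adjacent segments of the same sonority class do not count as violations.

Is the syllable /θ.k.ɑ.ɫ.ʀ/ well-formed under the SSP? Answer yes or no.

Onset: /θ/ is a fricative (sonority 2), /k/ is a plosive (sonority 1); then the nucleus /ɑ/ (sonority 6).
Onset profile 2-1-6 — does not rise throughout.
Coda: /ɫ/ is a liquid (sonority 4), /ʀ/ is a liquid (sonority 4).
Coda profile 6-4-4 — falls from the nucleus.

no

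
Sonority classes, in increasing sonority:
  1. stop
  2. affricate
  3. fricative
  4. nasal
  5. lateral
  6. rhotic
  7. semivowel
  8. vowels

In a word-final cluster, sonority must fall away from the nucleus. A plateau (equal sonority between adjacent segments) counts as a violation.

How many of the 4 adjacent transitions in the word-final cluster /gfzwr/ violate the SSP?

3

/g/: stop = 1.
/f/: fricative = 3.
/z/: fricative = 3.
/w/: semivowel = 7.
/r/: rhotic = 6.
/g/→/f/: 1→3 (does not fall) — violation.
/f/→/z/: 3→3 (plateau) — violation.
/z/→/w/: 3→7 (does not fall) — violation.
/w/→/r/: 7→6 (falls) — ok.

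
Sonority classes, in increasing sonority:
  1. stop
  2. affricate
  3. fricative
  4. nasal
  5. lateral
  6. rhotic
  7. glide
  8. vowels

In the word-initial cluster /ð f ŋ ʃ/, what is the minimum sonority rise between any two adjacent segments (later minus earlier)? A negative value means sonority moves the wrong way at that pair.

-1

/ð/ is a fricative (sonority 3).
/f/ is a fricative (sonority 3).
/ŋ/ is a nasal (sonority 4).
/ʃ/ is a fricative (sonority 3).
/ð/→/f/: change +0.
/f/→/ŋ/: change +1.
/ŋ/→/ʃ/: change -1.
Minimum = -1.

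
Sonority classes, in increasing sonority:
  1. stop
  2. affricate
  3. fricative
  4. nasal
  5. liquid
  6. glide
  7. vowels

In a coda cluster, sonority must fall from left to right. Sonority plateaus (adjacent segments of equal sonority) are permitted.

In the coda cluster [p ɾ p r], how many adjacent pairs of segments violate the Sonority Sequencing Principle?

2

/p/ — stop, sonority 1.
/ɾ/ — liquid, sonority 5.
/p/ — stop, sonority 1.
/r/ — liquid, sonority 5.
/p/→/ɾ/: 1→5 (does not fall) — violation.
/ɾ/→/p/: 5→1 (falls) — ok.
/p/→/r/: 1→5 (does not fall) — violation.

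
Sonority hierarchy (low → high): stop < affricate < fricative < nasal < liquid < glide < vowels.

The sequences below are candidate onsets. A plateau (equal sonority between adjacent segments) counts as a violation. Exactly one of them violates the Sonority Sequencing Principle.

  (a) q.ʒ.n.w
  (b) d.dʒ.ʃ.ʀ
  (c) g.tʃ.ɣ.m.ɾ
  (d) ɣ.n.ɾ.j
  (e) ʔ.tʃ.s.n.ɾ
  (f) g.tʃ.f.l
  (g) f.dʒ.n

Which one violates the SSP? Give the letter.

(a) sonority 1-3-4-6: well-formed.
(b) sonority 1-2-3-5: well-formed.
(c) sonority 1-2-3-4-5: well-formed.
(d) sonority 3-4-5-6: well-formed.
(e) sonority 1-2-3-4-5: well-formed.
(f) sonority 1-2-3-5: well-formed.
(g) sonority 3-2-4: ill-formed.

g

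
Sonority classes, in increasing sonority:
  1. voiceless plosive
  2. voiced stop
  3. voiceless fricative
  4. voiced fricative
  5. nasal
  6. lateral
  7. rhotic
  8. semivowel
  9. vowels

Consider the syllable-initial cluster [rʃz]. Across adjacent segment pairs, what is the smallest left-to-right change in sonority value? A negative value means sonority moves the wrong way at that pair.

/r/: rhotic = 7.
/ʃ/: voiceless fricative = 3.
/z/: voiced fricative = 4.
/r/→/ʃ/: change -4.
/ʃ/→/z/: change +1.
Minimum = -4.

-4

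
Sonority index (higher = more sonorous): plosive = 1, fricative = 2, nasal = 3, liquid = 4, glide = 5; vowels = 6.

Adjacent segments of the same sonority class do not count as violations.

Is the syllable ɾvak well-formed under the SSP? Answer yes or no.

no

Onset: /ɾ/ is a liquid (sonority 4), /v/ is a fricative (sonority 2); then the nucleus /a/ (sonority 6).
Onset profile 4-2-6 — does not rise throughout.
Coda: /k/ is a plosive (sonority 1).
Coda profile 6-1 — falls from the nucleus.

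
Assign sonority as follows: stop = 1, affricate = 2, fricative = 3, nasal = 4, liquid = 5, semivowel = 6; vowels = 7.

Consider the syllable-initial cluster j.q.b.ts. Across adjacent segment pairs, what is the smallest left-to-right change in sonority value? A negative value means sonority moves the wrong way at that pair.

-5

/j/ — semivowel, sonority 6.
/q/ — stop, sonority 1.
/b/ — stop, sonority 1.
/ts/ — affricate, sonority 2.
/j/→/q/: change -5.
/q/→/b/: change +0.
/b/→/ts/: change +1.
Minimum = -5.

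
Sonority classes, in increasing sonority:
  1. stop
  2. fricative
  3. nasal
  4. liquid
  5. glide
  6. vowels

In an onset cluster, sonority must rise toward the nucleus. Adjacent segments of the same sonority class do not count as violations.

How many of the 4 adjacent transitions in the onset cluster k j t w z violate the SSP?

/k/: stop = 1.
/j/: glide = 5.
/t/: stop = 1.
/w/: glide = 5.
/z/: fricative = 2.
/k/→/j/: 1→5 (rises) — ok.
/j/→/t/: 5→1 (does not rise) — violation.
/t/→/w/: 1→5 (rises) — ok.
/w/→/z/: 5→2 (does not rise) — violation.

2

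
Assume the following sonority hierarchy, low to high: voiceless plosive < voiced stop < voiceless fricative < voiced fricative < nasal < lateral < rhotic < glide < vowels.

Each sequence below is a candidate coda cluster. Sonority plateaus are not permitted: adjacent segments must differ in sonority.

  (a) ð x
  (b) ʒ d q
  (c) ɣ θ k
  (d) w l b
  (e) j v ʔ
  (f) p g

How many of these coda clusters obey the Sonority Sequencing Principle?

(a) 4-3 → obeys
(b) 4-2-1 → obeys
(c) 4-3-1 → obeys
(d) 8-6-2 → obeys
(e) 8-4-1 → obeys
(f) 1-2 → violates

5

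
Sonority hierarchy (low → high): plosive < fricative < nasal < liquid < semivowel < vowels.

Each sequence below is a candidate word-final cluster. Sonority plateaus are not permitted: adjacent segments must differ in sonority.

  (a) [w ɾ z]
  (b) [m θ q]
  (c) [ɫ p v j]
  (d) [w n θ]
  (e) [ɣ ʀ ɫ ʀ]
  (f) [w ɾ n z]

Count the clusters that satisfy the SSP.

4

(a) 5-4-2 → obeys
(b) 3-2-1 → obeys
(c) 4-1-2-5 → violates
(d) 5-3-2 → obeys
(e) 2-4-4-4 → violates
(f) 5-4-3-2 → obeys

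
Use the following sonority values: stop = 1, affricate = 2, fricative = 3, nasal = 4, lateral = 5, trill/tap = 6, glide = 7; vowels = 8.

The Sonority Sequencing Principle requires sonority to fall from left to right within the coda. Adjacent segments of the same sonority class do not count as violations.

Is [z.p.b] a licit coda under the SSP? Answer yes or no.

/z/: fricative = 3.
/p/: stop = 1.
/b/: stop = 1.
The profile 3-1-1 is non-increasing (plateaus allowed), so the coda satisfies the SSP.

yes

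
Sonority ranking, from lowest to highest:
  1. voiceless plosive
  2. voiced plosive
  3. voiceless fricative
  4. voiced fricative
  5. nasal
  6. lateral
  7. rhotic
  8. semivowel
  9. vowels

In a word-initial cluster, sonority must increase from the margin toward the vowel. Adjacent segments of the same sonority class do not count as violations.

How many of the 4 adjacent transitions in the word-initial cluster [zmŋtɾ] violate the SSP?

/z/: voiced fricative = 4.
/m/: nasal = 5.
/ŋ/: nasal = 5.
/t/: voiceless plosive = 1.
/ɾ/: rhotic = 7.
/z/→/m/: 4→5 (rises) — ok.
/m/→/ŋ/: 5→5 (plateau, allowed) — ok.
/ŋ/→/t/: 5→1 (does not rise) — violation.
/t/→/ɾ/: 1→7 (rises) — ok.

1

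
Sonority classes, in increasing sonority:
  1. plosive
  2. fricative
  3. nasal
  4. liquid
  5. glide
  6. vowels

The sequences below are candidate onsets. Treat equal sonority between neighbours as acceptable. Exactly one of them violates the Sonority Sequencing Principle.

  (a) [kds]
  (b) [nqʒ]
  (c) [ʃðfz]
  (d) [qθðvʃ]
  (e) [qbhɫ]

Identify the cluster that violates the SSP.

b

(a) 1-1-2 → obeys
(b) 3-1-2 → violates
(c) 2-2-2-2 → obeys
(d) 1-2-2-2-2 → obeys
(e) 1-1-2-4 → obeys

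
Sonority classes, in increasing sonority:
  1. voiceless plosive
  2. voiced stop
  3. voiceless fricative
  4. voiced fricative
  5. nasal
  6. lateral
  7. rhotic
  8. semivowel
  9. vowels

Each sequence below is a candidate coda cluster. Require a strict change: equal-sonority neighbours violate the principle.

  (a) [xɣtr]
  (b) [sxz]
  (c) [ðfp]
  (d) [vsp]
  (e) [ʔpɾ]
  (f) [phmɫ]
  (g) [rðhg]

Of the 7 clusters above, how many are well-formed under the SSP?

3

(a) sonority 3-4-1-7: ill-formed.
(b) sonority 3-3-4: ill-formed.
(c) sonority 4-3-1: well-formed.
(d) sonority 4-3-1: well-formed.
(e) sonority 1-1-7: ill-formed.
(f) sonority 1-3-5-6: ill-formed.
(g) sonority 7-4-3-2: well-formed.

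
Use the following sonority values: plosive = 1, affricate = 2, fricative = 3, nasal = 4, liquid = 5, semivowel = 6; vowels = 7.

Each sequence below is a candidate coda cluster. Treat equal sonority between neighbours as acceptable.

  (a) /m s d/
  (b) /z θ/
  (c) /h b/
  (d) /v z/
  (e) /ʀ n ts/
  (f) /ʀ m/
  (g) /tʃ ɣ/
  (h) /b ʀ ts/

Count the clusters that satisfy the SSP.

(a) 4-3-1 → obeys
(b) 3-3 → obeys
(c) 3-1 → obeys
(d) 3-3 → obeys
(e) 5-4-2 → obeys
(f) 5-4 → obeys
(g) 2-3 → violates
(h) 1-5-2 → violates

6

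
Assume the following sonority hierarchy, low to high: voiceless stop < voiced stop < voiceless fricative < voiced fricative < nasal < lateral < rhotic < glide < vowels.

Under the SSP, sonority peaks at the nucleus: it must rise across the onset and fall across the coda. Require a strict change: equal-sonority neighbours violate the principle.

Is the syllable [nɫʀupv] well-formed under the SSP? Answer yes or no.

no

Onset: /n/ is a nasal (sonority 5), /ɫ/ is a lateral (sonority 6), /ʀ/ is a rhotic (sonority 7); then the nucleus /u/ (sonority 9).
Onset profile 5-6-7-9 — rises to the nucleus.
Coda: /p/ is a voiceless stop (sonority 1), /v/ is a voiced fricative (sonority 4).
Coda profile 9-1-4 — does not strictly fall throughout.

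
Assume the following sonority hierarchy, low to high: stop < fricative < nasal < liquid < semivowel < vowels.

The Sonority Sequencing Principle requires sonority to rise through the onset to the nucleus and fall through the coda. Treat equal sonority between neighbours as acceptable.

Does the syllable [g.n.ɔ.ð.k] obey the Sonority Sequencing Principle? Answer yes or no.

Onset: /g/ is a stop (sonority 1), /n/ is a nasal (sonority 3); then the nucleus /ɔ/ (sonority 6).
Onset profile 1-3-6 — rises to the nucleus.
Coda: /ð/ is a fricative (sonority 2), /k/ is a stop (sonority 1).
Coda profile 6-2-1 — falls from the nucleus.

yes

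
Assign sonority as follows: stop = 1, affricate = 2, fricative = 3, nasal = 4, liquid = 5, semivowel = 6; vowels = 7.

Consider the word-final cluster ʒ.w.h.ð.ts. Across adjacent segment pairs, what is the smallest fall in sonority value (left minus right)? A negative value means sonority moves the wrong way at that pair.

/ʒ/: fricative = 3.
/w/: semivowel = 6.
/h/: fricative = 3.
/ð/: fricative = 3.
/ts/: affricate = 2.
/ʒ/→/w/: change -3.
/w/→/h/: change +3.
/h/→/ð/: change +0.
/ð/→/ts/: change +1.
Minimum = -3.

-3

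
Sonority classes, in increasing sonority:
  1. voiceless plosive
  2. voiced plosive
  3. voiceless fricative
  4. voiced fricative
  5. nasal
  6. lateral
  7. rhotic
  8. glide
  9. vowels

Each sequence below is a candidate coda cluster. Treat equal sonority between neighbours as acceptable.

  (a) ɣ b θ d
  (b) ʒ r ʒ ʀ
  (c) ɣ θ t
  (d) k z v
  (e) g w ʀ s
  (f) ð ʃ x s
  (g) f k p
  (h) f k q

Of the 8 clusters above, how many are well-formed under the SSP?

4

(a) ɣ b θ d: profile 4-2-3-2 — violates.
(b) ʒ r ʒ ʀ: profile 4-7-4-7 — violates.
(c) ɣ θ t: profile 4-3-1 — obeys.
(d) k z v: profile 1-4-4 — violates.
(e) g w ʀ s: profile 2-8-7-3 — violates.
(f) ð ʃ x s: profile 4-3-3-3 — obeys.
(g) f k p: profile 3-1-1 — obeys.
(h) f k q: profile 3-1-1 — obeys.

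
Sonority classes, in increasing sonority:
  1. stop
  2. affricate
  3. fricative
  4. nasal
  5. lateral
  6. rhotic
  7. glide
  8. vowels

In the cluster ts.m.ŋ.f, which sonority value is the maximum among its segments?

/ts/ is an affricate (sonority 2).
/m/ is a nasal (sonority 4).
/ŋ/ is a nasal (sonority 4).
/f/ is a fricative (sonority 3).
The maximum is 4.

4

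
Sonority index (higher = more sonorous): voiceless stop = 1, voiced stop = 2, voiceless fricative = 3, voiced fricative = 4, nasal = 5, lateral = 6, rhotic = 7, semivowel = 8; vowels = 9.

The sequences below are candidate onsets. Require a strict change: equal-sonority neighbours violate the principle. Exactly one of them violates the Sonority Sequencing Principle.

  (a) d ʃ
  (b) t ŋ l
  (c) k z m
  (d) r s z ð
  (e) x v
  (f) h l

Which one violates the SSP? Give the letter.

d

(a) sonority 2-3: well-formed.
(b) sonority 1-5-6: well-formed.
(c) sonority 1-4-5: well-formed.
(d) sonority 7-3-4-4: ill-formed.
(e) sonority 3-4: well-formed.
(f) sonority 3-6: well-formed.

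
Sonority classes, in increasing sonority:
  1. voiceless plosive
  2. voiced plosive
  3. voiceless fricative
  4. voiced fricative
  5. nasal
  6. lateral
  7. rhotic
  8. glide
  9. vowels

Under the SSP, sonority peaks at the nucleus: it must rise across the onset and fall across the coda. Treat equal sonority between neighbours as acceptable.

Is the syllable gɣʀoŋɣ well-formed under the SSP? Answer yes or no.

yes

Onset: /g/ is a voiced plosive (sonority 2), /ɣ/ is a voiced fricative (sonority 4), /ʀ/ is a rhotic (sonority 7); then the nucleus /o/ (sonority 9).
Onset profile 2-4-7-9 — rises to the nucleus.
Coda: /ŋ/ is a nasal (sonority 5), /ɣ/ is a voiced fricative (sonority 4).
Coda profile 9-5-4 — falls from the nucleus.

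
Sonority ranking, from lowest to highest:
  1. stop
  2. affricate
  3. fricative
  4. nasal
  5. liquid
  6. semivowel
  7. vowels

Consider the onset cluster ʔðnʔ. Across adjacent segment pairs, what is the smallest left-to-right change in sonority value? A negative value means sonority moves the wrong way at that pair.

-3

/ʔ/: stop = 1.
/ð/: fricative = 3.
/n/: nasal = 4.
/ʔ/: stop = 1.
/ʔ/→/ð/: change +2.
/ð/→/n/: change +1.
/n/→/ʔ/: change -3.
Minimum = -3.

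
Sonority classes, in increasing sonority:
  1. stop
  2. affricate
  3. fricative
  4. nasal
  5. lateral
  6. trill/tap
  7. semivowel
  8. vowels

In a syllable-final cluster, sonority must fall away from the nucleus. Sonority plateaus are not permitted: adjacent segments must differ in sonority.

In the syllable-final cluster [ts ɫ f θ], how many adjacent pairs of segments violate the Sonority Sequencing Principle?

2

/ts/ — affricate, sonority 2.
/ɫ/ — lateral, sonority 5.
/f/ — fricative, sonority 3.
/θ/ — fricative, sonority 3.
/ts/→/ɫ/: 2→5 (does not fall) — violation.
/ɫ/→/f/: 5→3 (falls) — ok.
/f/→/θ/: 3→3 (plateau) — violation.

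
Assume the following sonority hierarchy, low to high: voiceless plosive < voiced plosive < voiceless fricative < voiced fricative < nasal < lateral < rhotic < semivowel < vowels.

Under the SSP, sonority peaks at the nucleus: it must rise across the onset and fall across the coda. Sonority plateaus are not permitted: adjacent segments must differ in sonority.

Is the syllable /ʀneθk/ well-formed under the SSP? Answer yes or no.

no

Onset: /ʀ/ is a rhotic (sonority 7), /n/ is a nasal (sonority 5); then the nucleus /e/ (sonority 9).
Onset profile 7-5-9 — does not strictly rise throughout.
Coda: /θ/ is a voiceless fricative (sonority 3), /k/ is a voiceless plosive (sonority 1).
Coda profile 9-3-1 — falls from the nucleus.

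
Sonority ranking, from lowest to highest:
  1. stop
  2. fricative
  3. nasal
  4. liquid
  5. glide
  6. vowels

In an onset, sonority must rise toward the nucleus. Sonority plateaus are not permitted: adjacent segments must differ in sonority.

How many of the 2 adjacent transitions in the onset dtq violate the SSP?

2

/d/ — stop, sonority 1.
/t/ — stop, sonority 1.
/q/ — stop, sonority 1.
/d/→/t/: 1→1 (plateau) — violation.
/t/→/q/: 1→1 (plateau) — violation.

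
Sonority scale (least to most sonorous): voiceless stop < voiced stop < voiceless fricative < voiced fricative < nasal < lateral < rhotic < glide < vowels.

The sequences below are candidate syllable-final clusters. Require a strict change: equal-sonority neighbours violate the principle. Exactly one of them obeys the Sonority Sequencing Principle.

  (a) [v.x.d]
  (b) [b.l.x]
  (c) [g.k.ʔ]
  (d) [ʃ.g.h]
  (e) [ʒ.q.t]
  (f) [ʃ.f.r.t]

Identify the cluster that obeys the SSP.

a

(a) 4-3-2 → obeys
(b) 2-6-3 → violates
(c) 2-1-1 → violates
(d) 3-2-3 → violates
(e) 4-1-1 → violates
(f) 3-3-7-1 → violates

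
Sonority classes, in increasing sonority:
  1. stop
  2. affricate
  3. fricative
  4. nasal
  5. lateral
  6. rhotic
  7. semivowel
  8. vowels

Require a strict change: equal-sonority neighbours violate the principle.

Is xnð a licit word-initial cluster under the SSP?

/x/: fricative = 3.
/n/: nasal = 4.
/ð/: fricative = 3.
The profile is 3-4-3. Between /n/ (4) and /ð/ (3) sonority does not rise, so the cluster violates the SSP.

no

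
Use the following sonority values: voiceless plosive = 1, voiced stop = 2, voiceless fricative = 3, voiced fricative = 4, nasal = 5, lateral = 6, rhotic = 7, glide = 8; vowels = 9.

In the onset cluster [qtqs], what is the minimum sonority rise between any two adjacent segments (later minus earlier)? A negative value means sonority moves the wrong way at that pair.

/q/: voiceless plosive = 1.
/t/: voiceless plosive = 1.
/q/: voiceless plosive = 1.
/s/: voiceless fricative = 3.
/q/→/t/: change +0.
/t/→/q/: change +0.
/q/→/s/: change +2.
Minimum = 0.

0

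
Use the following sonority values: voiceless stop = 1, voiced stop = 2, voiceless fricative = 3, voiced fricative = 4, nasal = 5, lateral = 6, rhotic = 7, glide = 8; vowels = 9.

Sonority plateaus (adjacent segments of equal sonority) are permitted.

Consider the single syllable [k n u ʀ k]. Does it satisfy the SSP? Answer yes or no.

yes

Onset: /k/ is a voiceless stop (sonority 1), /n/ is a nasal (sonority 5); then the nucleus /u/ (sonority 9).
Onset profile 1-5-9 — rises to the nucleus.
Coda: /ʀ/ is a rhotic (sonority 7), /k/ is a voiceless stop (sonority 1).
Coda profile 9-7-1 — falls from the nucleus.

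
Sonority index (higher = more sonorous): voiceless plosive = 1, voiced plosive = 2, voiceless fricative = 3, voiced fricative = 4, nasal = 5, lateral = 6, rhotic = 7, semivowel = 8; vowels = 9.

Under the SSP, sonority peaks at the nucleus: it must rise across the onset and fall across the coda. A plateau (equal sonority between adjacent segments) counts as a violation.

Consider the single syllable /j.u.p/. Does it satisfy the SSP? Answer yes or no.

yes

Onset: /j/ is a semivowel (sonority 8); then the nucleus /u/ (sonority 9).
Onset profile 8-9 — rises to the nucleus.
Coda: /p/ is a voiceless plosive (sonority 1).
Coda profile 9-1 — falls from the nucleus.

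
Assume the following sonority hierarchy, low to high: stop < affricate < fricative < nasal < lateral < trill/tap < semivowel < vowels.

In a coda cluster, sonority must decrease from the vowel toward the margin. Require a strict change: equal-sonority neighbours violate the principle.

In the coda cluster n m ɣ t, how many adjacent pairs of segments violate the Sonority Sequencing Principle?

/n/ is a nasal (sonority 4).
/m/ is a nasal (sonority 4).
/ɣ/ is a fricative (sonority 3).
/t/ is a stop (sonority 1).
/n/→/m/: 4→4 (plateau) — violation.
/m/→/ɣ/: 4→3 (falls) — ok.
/ɣ/→/t/: 3→1 (falls) — ok.

1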